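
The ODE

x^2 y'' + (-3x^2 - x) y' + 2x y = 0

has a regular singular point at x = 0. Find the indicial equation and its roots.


Divide by x^2 to reach normal form y'' + P_1(x) y' + P_2(x) y = 0 with P_1(x) = -3 - 1/x and P_2(x) = 2/x.
x = 0 is a singular point because the y'-coefficient -3 - 1/x has a pole at x = 0 and the y-coefficient 2/x has a pole at x = 0.
It is a regular singular point because x P_1(x) = p(x) = -3x - 1 and x^2 P_2(x) = q(x) = 2x are polynomials, hence analytic at x = 0.
p(0) = -1,  q(0) = 0.
Indicial equation: r(r-1) + p(0) r + q(0) = 0, i.e. r^2 + (p(0) - 1) r + q(0) = 0, i.e. r^2 - 2 r = 0.
Discriminant: (-2)^2 - 4(0) = 4, so r = (2 ± 2)/2.
Solving: r_1 = 2, r_2 = 0.

indicial: r^2 - 2 r = 0; roots r_1 = 2, r_2 = 0


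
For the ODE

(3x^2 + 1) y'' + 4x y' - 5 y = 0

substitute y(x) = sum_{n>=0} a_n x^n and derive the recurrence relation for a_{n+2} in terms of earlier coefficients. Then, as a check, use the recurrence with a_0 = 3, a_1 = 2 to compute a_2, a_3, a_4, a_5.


Substitute y = sum_n a_n x^n.
(1 + 3 x^2) y'' contributes (n+2)(n+1) a_{n+2} + 3 n(n-1) a_n at x^n.
4 x y'(x) contributes 4 n a_n at x^n.
-5 y(x) contributes -5 a_n at x^n.
Matching x^n: (n+2)(n+1) a_{n+2} + (3 n(n-1) + 4 n - 5) a_n = 0.
Thus a_{n+2} = (-3 n(n-1) - 4 n + 5) / ((n+1)(n+2)) * a_n.

Check with a_0 = 3, a_1 = 2 (apply the recurrence for n = 0, 1, 2, 3): a_0 = 3, a_1 = 2, a_2 = 15/2, a_3 = 1/3, a_4 = -45/8, a_5 = -5/12.

a_(n+2) = (-3 n(n-1) - 4 n + 5) / ((n+1)(n+2)) * a_n; check: a_0 = 3, a_1 = 2, a_2 = 15/2, a_3 = 1/3, a_4 = -45/8, a_5 = -5/12


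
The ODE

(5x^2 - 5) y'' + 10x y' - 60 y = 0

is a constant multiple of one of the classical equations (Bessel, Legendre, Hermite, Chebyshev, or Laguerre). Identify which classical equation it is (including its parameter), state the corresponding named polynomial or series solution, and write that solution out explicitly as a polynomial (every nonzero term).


All three coefficients share the factor -5; dividing through by -5 gives  (1 - x^2) y'' - 2x y' + 12 y = 0.
This matches the Legendre equation (1 - x^2) y'' - 2x y' + n(n+1) y = 0 (note the -2x y' term) with n(n+1) = 12, so n = 3; the polynomial solution is P_3(x).
With y = sum_k a_k x^k, matching x^k gives (k+2)(k+1) a_{k+2} = [k(k+1) - n(n+1)] a_k = (k - 3)(k + 4) a_k. The right side vanishes at k = 3, so the series with the parity of 3 terminates at degree 3.
Standard normalization (P_n(1) = 1): leading coefficient (2n)!/(2^n (n!)^2) = 720/(8*36) = 5/2, so a_3 = 5/2. Work downward with a_k = (k+1)(k+2) a_{k+2} / ((k - 3)(k + 4)):
  a_1 = (2)(3)(5/2) / ((1 - 3)(1 + 4)) = 15/(-10) = -3/2
Hence P_3(x) = 5 x^3/2 - 3 x/2.

P_3(x); series = 5 x^3/2 - 3 x/2


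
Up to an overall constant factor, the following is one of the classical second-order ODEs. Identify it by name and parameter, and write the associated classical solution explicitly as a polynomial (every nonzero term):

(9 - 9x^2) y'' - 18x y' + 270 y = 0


All three coefficients share the factor 9; dividing through by 9 gives  (1 - x^2) y'' - 2x y' + 30 y = 0.
This matches the Legendre equation (1 - x^2) y'' - 2x y' + n(n+1) y = 0 (note the -2x y' term) with n(n+1) = 30, so n = 5; the polynomial solution is P_5(x).
With y = sum_k a_k x^k, matching x^k gives (k+2)(k+1) a_{k+2} = [k(k+1) - n(n+1)] a_k = (k - 5)(k + 6) a_k. The right side vanishes at k = 5, so the series with the parity of 5 terminates at degree 5.
Standard normalization (P_n(1) = 1): leading coefficient (2n)!/(2^n (n!)^2) = 3628800/(32*14400) = 63/8, so a_5 = 63/8. Work downward with a_k = (k+1)(k+2) a_{k+2} / ((k - 5)(k + 6)):
  a_3 = (4)(5)(63/8) / ((3 - 5)(3 + 6)) = (315/2)/(-18) = -35/4
  a_1 = (2)(3)(-35/4) / ((1 - 5)(1 + 6)) = (-105/2)/(-28) = 15/8
Hence P_5(x) = 63 x^5/8 - 35 x^3/4 + 15 x/8.

P_5(x); series = 63 x^5/8 - 35 x^3/4 + 15 x/8


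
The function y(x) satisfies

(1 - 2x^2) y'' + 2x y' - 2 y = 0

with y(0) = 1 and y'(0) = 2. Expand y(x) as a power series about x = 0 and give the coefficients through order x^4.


Ansatz: y(x) = sum_{n>=0} a_n x^n, so y'(x) = sum_{n>=1} n a_n x^(n-1) and y''(x) = sum_{n>=2} n(n-1) a_n x^(n-2).
Substitute into P(x) y'' + Q(x) y' + R(x) y = 0 with P(x) = 1 - 2x^2, Q(x) = 2x, R(x) = -2, and match powers of x.
Initial conditions: a_0 = 1, a_1 = 2.
Setting the coefficient of each power of x to zero and solving order by order (substituting the coefficients already found):
  x^0: 2 a_2 - 2 a_0 = 0  ->  2 a_2 = 2 a_0 = 2  ->  a_2 = 1
  x^1: 6 a_3 = 0  ->  a_3 = 0
  x^2: 12 a_4 - 2 a_2 = 0  ->  12 a_4 = 2 a_2 = 2  ->  a_4 = 1/6
Truncated series: y(x) = 1 + 2 x + x^2 + (1/6) x^4 + O(x^5).

a_0 = 1; a_1 = 2; a_2 = 1; a_3 = 0; a_4 = 1/6


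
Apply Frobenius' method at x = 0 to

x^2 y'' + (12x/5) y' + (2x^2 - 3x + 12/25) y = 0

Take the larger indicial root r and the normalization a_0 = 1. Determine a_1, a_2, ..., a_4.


Write in Frobenius form y'' + (p(x)/x) y' + (q(x)/x^2) y = 0:
  p(x) = 12/5,  q(x) = 2x^2 - 3x + 12/25.
Indicial equation: r(r-1) + (12/5) r + (12/25) = 0 -> roots r_1 = -3/5, r_2 = -4/5.
Take r = r_1 = -3/5. Let y(x) = x^r sum_{n>=0} a_n x^n with a_0 = 1.
Substitute y = x^r sum a_n x^n and match x^{r+n}. The recurrence is
  D(n) a_n - 3 a_{n-1} + 2 a_{n-2} = 0,  where D(n) = (r+n)(r+n-1) + (12/5)(r+n) + (12/25).
  a_n = [3 a_{n-1} - 2 a_{n-2}] / D(n).
Since the indicial polynomial factors as (r - r_1)(r - r_2), D(n) = (r_1 + n - r_1)(r_1 + n - r_2) = n(n + 1/5).
Evaluating step by step (a_0 = 1):
  n = 1: D(1) = 1(1 + 1/5) = 6/5; numerator = 3(1) = 3; a_1 = (3)/(6/5) = 5/2
  n = 2: D(2) = 2(2 + 1/5) = 22/5; numerator = 3(5/2) - 2(1) = 11/2; a_2 = (11/2)/(22/5) = 5/4
  n = 3: D(3) = 3(3 + 1/5) = 48/5; numerator = 3(5/4) - 2(5/2) = -5/4; a_3 = (-5/4)/(48/5) = -25/192
  n = 4: D(4) = 4(4 + 1/5) = 84/5; numerator = 3(-25/192) - 2(5/4) = -185/64; a_4 = (-185/64)/(84/5) = -925/5376

r = -3/5; a_0 = 1; a_1 = 5/2; a_2 = 5/4; a_3 = -25/192; a_4 = -925/5376


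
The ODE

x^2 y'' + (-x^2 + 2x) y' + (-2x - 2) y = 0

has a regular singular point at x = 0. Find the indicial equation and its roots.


Divide by x^2 to reach normal form y'' + P_1(x) y' + P_2(x) y = 0 with P_1(x) = -1 + 2/x and P_2(x) = -2/x - 2/x^2.
x = 0 is a singular point because the y'-coefficient -1 + 2/x has a pole at x = 0 and the y-coefficient -2/x - 2/x^2 has a pole at x = 0.
It is a regular singular point because x P_1(x) = p(x) = 2 - x and x^2 P_2(x) = q(x) = -2x - 2 are polynomials, hence analytic at x = 0.
p(0) = 2,  q(0) = -2.
Indicial equation: r(r-1) + p(0) r + q(0) = 0, i.e. r^2 + (p(0) - 1) r + q(0) = 0, i.e. r^2 + 1 r - 2 = 0.
Discriminant: (1)^2 - 4(-2) = 9, so r = (-1 ± 3)/2.
Solving: r_1 = 1, r_2 = -2.

indicial: r^2 + 1 r - 2 = 0; roots r_1 = 1, r_2 = -2


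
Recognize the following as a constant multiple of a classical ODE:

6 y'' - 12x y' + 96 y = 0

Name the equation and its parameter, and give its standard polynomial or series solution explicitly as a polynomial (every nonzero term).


All three coefficients share the factor 6; dividing through by 6 gives  y'' - 2x y' + 16 y = 0.
This matches the Hermite equation y'' - 2x y' + 2n y = 0 with 2n = 16, so n = 8; the polynomial solution is H_8(x).
With y = sum_k a_k x^k, matching x^k gives (k+2)(k+1) a_{k+2} = 2(k - n) a_k = 2(k - 8) a_k. The right side vanishes at k = 8, so the series with the parity of 8 terminates at degree 8.
Standard normalization: leading coefficient of H_n is 2^n, so a_8 = 2^8 = 256. Work downward with a_k = (k+1)(k+2) a_{k+2} / (2(k - n)):
  a_6 = (7)(8)(256) / (2(6 - 8)) = 14336/(-4) = -3584
  a_4 = (5)(6)(-3584) / (2(4 - 8)) = -107520/(-8) = 13440
  a_2 = (3)(4)(13440) / (2(2 - 8)) = 161280/(-12) = -13440
  a_0 = (1)(2)(-13440) / (2(0 - 8)) = -26880/(-16) = 1680
Hence H_8(x) = 256 x^8 - 3584 x^6 + 13440 x^4 - 13440 x^2 + 1680.

H_8(x); series = 256 x^8 - 3584 x^6 + 13440 x^4 - 13440 x^2 + 1680


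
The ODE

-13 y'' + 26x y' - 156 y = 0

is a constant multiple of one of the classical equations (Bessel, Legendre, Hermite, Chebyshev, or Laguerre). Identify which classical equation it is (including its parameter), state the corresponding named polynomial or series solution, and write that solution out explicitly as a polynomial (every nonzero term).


All three coefficients share the factor -13; dividing through by -13 gives  y'' - 2x y' + 12 y = 0.
This matches the Hermite equation y'' - 2x y' + 2n y = 0 with 2n = 12, so n = 6; the polynomial solution is H_6(x).
With y = sum_k a_k x^k, matching x^k gives (k+2)(k+1) a_{k+2} = 2(k - n) a_k = 2(k - 6) a_k. The right side vanishes at k = 6, so the series with the parity of 6 terminates at degree 6.
Standard normalization: leading coefficient of H_n is 2^n, so a_6 = 2^6 = 64. Work downward with a_k = (k+1)(k+2) a_{k+2} / (2(k - n)):
  a_4 = (5)(6)(64) / (2(4 - 6)) = 1920/(-4) = -480
  a_2 = (3)(4)(-480) / (2(2 - 6)) = -5760/(-8) = 720
  a_0 = (1)(2)(720) / (2(0 - 6)) = 1440/(-12) = -120
Hence H_6(x) = 64 x^6 - 480 x^4 + 720 x^2 - 120.

H_6(x); series = 64 x^6 - 480 x^4 + 720 x^2 - 120


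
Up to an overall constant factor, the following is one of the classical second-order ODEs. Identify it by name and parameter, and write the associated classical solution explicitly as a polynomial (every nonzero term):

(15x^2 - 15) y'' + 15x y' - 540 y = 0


All three coefficients share the factor -15; dividing through by -15 gives  (1 - x^2) y'' - x y' + 36 y = 0.
This matches the Chebyshev equation (1 - x^2) y'' - x y' + n^2 y = 0 (note the -x y' term, not -2x y') with n^2 = 36, so n = 6; the polynomial solution is T_6(x).
With y = sum_k a_k x^k, matching x^k gives (k+2)(k+1) a_{k+2} = (k^2 - n^2) a_k = (k - 6)(k + 6) a_k. The right side vanishes at k = 6, so the series with the parity of 6 terminates at degree 6.
Standard normalization: leading coefficient of T_n is 2^(n-1), so a_6 = 2^5 = 32. Work downward with a_k = (k+1)(k+2) a_{k+2} / ((k - 6)(k + 6)):
  a_4 = (5)(6)(32) / ((4 - 6)(4 + 6)) = 960/(-20) = -48
  a_2 = (3)(4)(-48) / ((2 - 6)(2 + 6)) = -576/(-32) = 18
  a_0 = (1)(2)(18) / ((0 - 6)(0 + 6)) = 36/(-36) = -1
Hence T_6(x) = 32 x^6 - 48 x^4 + 18 x^2 - 1.

T_6(x); series = 32 x^6 - 48 x^4 + 18 x^2 - 1


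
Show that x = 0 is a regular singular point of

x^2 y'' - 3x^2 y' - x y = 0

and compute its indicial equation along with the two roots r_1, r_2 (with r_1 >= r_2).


Divide by x^2 to reach normal form y'' + P_1(x) y' + P_2(x) y = 0 with P_1(x) = -3 and P_2(x) = -1/x.
x = 0 is a singular point because the y-coefficient -1/x has a pole at x = 0.
It is a regular singular point because x P_1(x) = p(x) = -3x and x^2 P_2(x) = q(x) = -x are polynomials, hence analytic at x = 0.
p(0) = 0,  q(0) = 0.
Indicial equation: r(r-1) + p(0) r + q(0) = 0, i.e. r^2 + (p(0) - 1) r + q(0) = 0, i.e. r^2 - 1 r = 0.
Discriminant: (-1)^2 - 4(0) = 1, so r = (1 ± 1)/2.
Solving: r_1 = 1, r_2 = 0.

indicial: r^2 - 1 r = 0; roots r_1 = 1, r_2 = 0


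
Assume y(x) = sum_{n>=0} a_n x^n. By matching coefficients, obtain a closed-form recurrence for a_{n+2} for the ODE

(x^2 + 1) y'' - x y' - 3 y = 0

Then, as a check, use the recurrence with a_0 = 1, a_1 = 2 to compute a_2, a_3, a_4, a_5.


Substitute y = sum_n a_n x^n.
(1 + 1 x^2) y'' contributes (n+2)(n+1) a_{n+2} + n(n-1) a_n at x^n.
-x y'(x) contributes -n a_n at x^n.
-3 y(x) contributes -3 a_n at x^n.
Matching x^n: (n+2)(n+1) a_{n+2} + (n(n-1) - n - 3) a_n = 0.
Thus a_{n+2} = (-n(n-1) + n + 3) / ((n+1)(n+2)) * a_n.

Check with a_0 = 1, a_1 = 2 (apply the recurrence for n = 0, 1, 2, 3): a_0 = 1, a_1 = 2, a_2 = 3/2, a_3 = 4/3, a_4 = 3/8, a_5 = 0.

a_(n+2) = (-n(n-1) + n + 3) / ((n+1)(n+2)) * a_n; check: a_0 = 1, a_1 = 2, a_2 = 3/2, a_3 = 4/3, a_4 = 3/8, a_5 = 0


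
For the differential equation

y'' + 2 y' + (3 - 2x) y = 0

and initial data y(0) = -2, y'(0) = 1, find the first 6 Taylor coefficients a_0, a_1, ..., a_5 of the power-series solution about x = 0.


Ansatz: y(x) = sum_{n>=0} a_n x^n, so y'(x) = sum_{n>=1} n a_n x^(n-1) and y''(x) = sum_{n>=2} n(n-1) a_n x^(n-2).
Substitute into P(x) y'' + Q(x) y' + R(x) y = 0 with P(x) = 1, Q(x) = 2, R(x) = 3 - 2x, and match powers of x.
Initial conditions: a_0 = -2, a_1 = 1.
Setting the coefficient of each power of x to zero and solving order by order (substituting the coefficients already found):
  x^0: 2 a_2 + 2 a_1 + 3 a_0 = 0  ->  2 a_2 = -2 a_1 - 3 a_0 = 4  ->  a_2 = 2
  x^1: 6 a_3 + 4 a_2 + 3 a_1 - 2 a_0 = 0  ->  6 a_3 = -4 a_2 - 3 a_1 + 2 a_0 = -15  ->  a_3 = -5/2
  x^2: 12 a_4 + 6 a_3 + 3 a_2 - 2 a_1 = 0  ->  12 a_4 = -6 a_3 - 3 a_2 + 2 a_1 = 11  ->  a_4 = 11/12
  x^3: 20 a_5 + 8 a_4 + 3 a_3 - 2 a_2 = 0  ->  20 a_5 = -8 a_4 - 3 a_3 + 2 a_2 = 25/6  ->  a_5 = 5/24
Truncated series: y(x) = -2 + x + 2 x^2 - (5/2) x^3 + (11/12) x^4 + (5/24) x^5 + O(x^6).

a_0 = -2; a_1 = 1; a_2 = 2; a_3 = -5/2; a_4 = 11/12; a_5 = 5/24


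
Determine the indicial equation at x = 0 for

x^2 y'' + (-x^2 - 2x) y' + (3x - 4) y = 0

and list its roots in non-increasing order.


Divide by x^2 to reach normal form y'' + P_1(x) y' + P_2(x) y = 0 with P_1(x) = -1 - 2/x and P_2(x) = 3/x - 4/x^2.
x = 0 is a singular point because the y'-coefficient -1 - 2/x has a pole at x = 0 and the y-coefficient 3/x - 4/x^2 has a pole at x = 0.
It is a regular singular point because x P_1(x) = p(x) = -x - 2 and x^2 P_2(x) = q(x) = 3x - 4 are polynomials, hence analytic at x = 0.
p(0) = -2,  q(0) = -4.
Indicial equation: r(r-1) + p(0) r + q(0) = 0, i.e. r^2 + (p(0) - 1) r + q(0) = 0, i.e. r^2 - 3 r - 4 = 0.
Discriminant: (-3)^2 - 4(-4) = 25, so r = (3 ± 5)/2.
Solving: r_1 = 4, r_2 = -1.

indicial: r^2 - 3 r - 4 = 0; roots r_1 = 4, r_2 = -1


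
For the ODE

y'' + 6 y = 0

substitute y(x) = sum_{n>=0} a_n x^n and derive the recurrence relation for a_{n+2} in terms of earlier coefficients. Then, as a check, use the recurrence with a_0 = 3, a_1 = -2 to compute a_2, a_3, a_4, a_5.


Substitute y = sum_n a_n x^n into y'' + (const) y = 0.
y''(x) = sum_{n>=0} (n+2)(n+1) a_{n+2} x^n.
The ODE becomes sum_n [(n+2)(n+1) a_{n+2} + 6 a_n] x^n = 0.
Setting each coefficient to zero gives the recurrence:
  (n+2)(n+1) a_{n+2} + 6 a_n = 0,
  a_{n+2} = -6 / ((n+1)(n+2)) a_n.

Check with a_0 = 3, a_1 = -2 (apply the recurrence for n = 0, 1, 2, 3): a_0 = 3, a_1 = -2, a_2 = -9, a_3 = 2, a_4 = 9/2, a_5 = -3/5.

a_{n+2} = -6/((n+1)(n+2)) * a_n; check: a_0 = 3, a_1 = -2, a_2 = -9, a_3 = 2, a_4 = 9/2, a_5 = -3/5


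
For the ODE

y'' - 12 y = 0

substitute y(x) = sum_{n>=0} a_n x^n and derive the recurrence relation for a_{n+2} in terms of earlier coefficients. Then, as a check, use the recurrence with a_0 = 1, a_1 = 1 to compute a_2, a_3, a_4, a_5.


Substitute y = sum_n a_n x^n into y'' + (const) y = 0.
y''(x) = sum_{n>=0} (n+2)(n+1) a_{n+2} x^n.
The ODE becomes sum_n [(n+2)(n+1) a_{n+2} - 12 a_n] x^n = 0.
Setting each coefficient to zero gives the recurrence:
  (n+2)(n+1) a_{n+2} - 12 a_n = 0,
  a_{n+2} = 12 / ((n+1)(n+2)) a_n.

Check with a_0 = 1, a_1 = 1 (apply the recurrence for n = 0, 1, 2, 3): a_0 = 1, a_1 = 1, a_2 = 6, a_3 = 2, a_4 = 6, a_5 = 6/5.

a_{n+2} = 12/((n+1)(n+2)) * a_n; check: a_0 = 1, a_1 = 1, a_2 = 6, a_3 = 2, a_4 = 6, a_5 = 6/5


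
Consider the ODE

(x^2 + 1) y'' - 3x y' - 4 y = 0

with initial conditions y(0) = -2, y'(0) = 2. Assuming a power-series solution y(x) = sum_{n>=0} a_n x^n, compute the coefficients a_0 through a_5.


Ansatz: y(x) = sum_{n>=0} a_n x^n, so y'(x) = sum_{n>=1} n a_n x^(n-1) and y''(x) = sum_{n>=2} n(n-1) a_n x^(n-2).
Substitute into P(x) y'' + Q(x) y' + R(x) y = 0 with P(x) = x^2 + 1, Q(x) = -3x, R(x) = -4, and match powers of x.
Initial conditions: a_0 = -2, a_1 = 2.
Setting the coefficient of each power of x to zero and solving order by order (substituting the coefficients already found):
  x^0: 2 a_2 - 4 a_0 = 0  ->  2 a_2 = 4 a_0 = -8  ->  a_2 = -4
  x^1: 6 a_3 - 7 a_1 = 0  ->  6 a_3 = 7 a_1 = 14  ->  a_3 = 7/3
  x^2: 12 a_4 - 8 a_2 = 0  ->  12 a_4 = 8 a_2 = -32  ->  a_4 = -8/3
  x^3: 20 a_5 - 7 a_3 = 0  ->  20 a_5 = 7 a_3 = 49/3  ->  a_5 = 49/60
Truncated series: y(x) = -2 + 2 x - 4 x^2 + (7/3) x^3 - (8/3) x^4 + (49/60) x^5 + O(x^6).

a_0 = -2; a_1 = 2; a_2 = -4; a_3 = 7/3; a_4 = -8/3; a_5 = 49/60


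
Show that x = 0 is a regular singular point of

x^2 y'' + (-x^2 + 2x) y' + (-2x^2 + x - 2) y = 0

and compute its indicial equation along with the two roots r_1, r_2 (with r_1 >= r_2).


Divide by x^2 to reach normal form y'' + P_1(x) y' + P_2(x) y = 0 with P_1(x) = -1 + 2/x and P_2(x) = -2 + 1/x - 2/x^2.
x = 0 is a singular point because the y'-coefficient -1 + 2/x has a pole at x = 0 and the y-coefficient -2 + 1/x - 2/x^2 has a pole at x = 0.
It is a regular singular point because x P_1(x) = p(x) = 2 - x and x^2 P_2(x) = q(x) = -2x^2 + x - 2 are polynomials, hence analytic at x = 0.
p(0) = 2,  q(0) = -2.
Indicial equation: r(r-1) + p(0) r + q(0) = 0, i.e. r^2 + (p(0) - 1) r + q(0) = 0, i.e. r^2 + 1 r - 2 = 0.
Discriminant: (1)^2 - 4(-2) = 9, so r = (-1 ± 3)/2.
Solving: r_1 = 1, r_2 = -2.

indicial: r^2 + 1 r - 2 = 0; roots r_1 = 1, r_2 = -2


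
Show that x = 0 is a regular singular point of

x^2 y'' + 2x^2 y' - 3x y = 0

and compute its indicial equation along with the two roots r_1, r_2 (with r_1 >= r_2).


Divide by x^2 to reach normal form y'' + P_1(x) y' + P_2(x) y = 0 with P_1(x) = 2 and P_2(x) = -3/x.
x = 0 is a singular point because the y-coefficient -3/x has a pole at x = 0.
It is a regular singular point because x P_1(x) = p(x) = 2x and x^2 P_2(x) = q(x) = -3x are polynomials, hence analytic at x = 0.
p(0) = 0,  q(0) = 0.
Indicial equation: r(r-1) + p(0) r + q(0) = 0, i.e. r^2 + (p(0) - 1) r + q(0) = 0, i.e. r^2 - 1 r = 0.
Discriminant: (-1)^2 - 4(0) = 1, so r = (1 ± 1)/2.
Solving: r_1 = 1, r_2 = 0.

indicial: r^2 - 1 r = 0; roots r_1 = 1, r_2 = 0


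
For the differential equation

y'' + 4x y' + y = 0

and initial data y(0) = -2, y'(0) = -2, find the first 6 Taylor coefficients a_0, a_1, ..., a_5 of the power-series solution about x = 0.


Ansatz: y(x) = sum_{n>=0} a_n x^n, so y'(x) = sum_{n>=1} n a_n x^(n-1) and y''(x) = sum_{n>=2} n(n-1) a_n x^(n-2).
Substitute into P(x) y'' + Q(x) y' + R(x) y = 0 with P(x) = 1, Q(x) = 4x, R(x) = 1, and match powers of x.
Initial conditions: a_0 = -2, a_1 = -2.
Setting the coefficient of each power of x to zero and solving order by order (substituting the coefficients already found):
  x^0: 2 a_2 + a_0 = 0  ->  2 a_2 = -a_0 = 2  ->  a_2 = 1
  x^1: 6 a_3 + 5 a_1 = 0  ->  6 a_3 = -5 a_1 = 10  ->  a_3 = 5/3
  x^2: 12 a_4 + 9 a_2 = 0  ->  12 a_4 = -9 a_2 = -9  ->  a_4 = -3/4
  x^3: 20 a_5 + 13 a_3 = 0  ->  20 a_5 = -13 a_3 = -65/3  ->  a_5 = -13/12
Truncated series: y(x) = -2 - 2 x + x^2 + (5/3) x^3 - (3/4) x^4 - (13/12) x^5 + O(x^6).

a_0 = -2; a_1 = -2; a_2 = 1; a_3 = 5/3; a_4 = -3/4; a_5 = -13/12


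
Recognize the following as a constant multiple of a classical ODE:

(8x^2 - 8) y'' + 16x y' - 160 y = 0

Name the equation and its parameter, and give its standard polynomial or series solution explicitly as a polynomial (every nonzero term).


All three coefficients share the factor -8; dividing through by -8 gives  (1 - x^2) y'' - 2x y' + 20 y = 0.
This matches the Legendre equation (1 - x^2) y'' - 2x y' + n(n+1) y = 0 (note the -2x y' term) with n(n+1) = 20, so n = 4; the polynomial solution is P_4(x).
With y = sum_k a_k x^k, matching x^k gives (k+2)(k+1) a_{k+2} = [k(k+1) - n(n+1)] a_k = (k - 4)(k + 5) a_k. The right side vanishes at k = 4, so the series with the parity of 4 terminates at degree 4.
Standard normalization (P_n(1) = 1): leading coefficient (2n)!/(2^n (n!)^2) = 40320/(16*576) = 35/8, so a_4 = 35/8. Work downward with a_k = (k+1)(k+2) a_{k+2} / ((k - 4)(k + 5)):
  a_2 = (3)(4)(35/8) / ((2 - 4)(2 + 5)) = (105/2)/(-14) = -15/4
  a_0 = (1)(2)(-15/4) / ((0 - 4)(0 + 5)) = (-15/2)/(-20) = 3/8
Hence P_4(x) = 35 x^4/8 - 15 x^2/4 + 3/8.

P_4(x); series = 35 x^4/8 - 15 x^2/4 + 3/8


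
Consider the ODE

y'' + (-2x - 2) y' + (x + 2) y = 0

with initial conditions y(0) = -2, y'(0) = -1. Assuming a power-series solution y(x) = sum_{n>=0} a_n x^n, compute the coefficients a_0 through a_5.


Ansatz: y(x) = sum_{n>=0} a_n x^n, so y'(x) = sum_{n>=1} n a_n x^(n-1) and y''(x) = sum_{n>=2} n(n-1) a_n x^(n-2).
Substitute into P(x) y'' + Q(x) y' + R(x) y = 0 with P(x) = 1, Q(x) = -2x - 2, R(x) = x + 2, and match powers of x.
Initial conditions: a_0 = -2, a_1 = -1.
Setting the coefficient of each power of x to zero and solving order by order (substituting the coefficients already found):
  x^0: 2 a_2 - 2 a_1 + 2 a_0 = 0  ->  2 a_2 = 2 a_1 - 2 a_0 = 2  ->  a_2 = 1
  x^1: 6 a_3 - 4 a_2 + a_0 = 0  ->  6 a_3 = 4 a_2 - a_0 = 6  ->  a_3 = 1
  x^2: 12 a_4 - 6 a_3 - 2 a_2 + a_1 = 0  ->  12 a_4 = 6 a_3 + 2 a_2 - a_1 = 9  ->  a_4 = 3/4
  x^3: 20 a_5 - 8 a_4 - 4 a_3 + a_2 = 0  ->  20 a_5 = 8 a_4 + 4 a_3 - a_2 = 9  ->  a_5 = 9/20
Truncated series: y(x) = -2 - x + x^2 + x^3 + (3/4) x^4 + (9/20) x^5 + O(x^6).

a_0 = -2; a_1 = -1; a_2 = 1; a_3 = 1; a_4 = 3/4; a_5 = 9/20


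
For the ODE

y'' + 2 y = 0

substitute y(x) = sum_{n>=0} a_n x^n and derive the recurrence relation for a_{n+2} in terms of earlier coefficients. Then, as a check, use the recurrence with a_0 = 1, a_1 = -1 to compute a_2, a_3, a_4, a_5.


Substitute y = sum_n a_n x^n into y'' + (const) y = 0.
y''(x) = sum_{n>=0} (n+2)(n+1) a_{n+2} x^n.
The ODE becomes sum_n [(n+2)(n+1) a_{n+2} + 2 a_n] x^n = 0.
Setting each coefficient to zero gives the recurrence:
  (n+2)(n+1) a_{n+2} + 2 a_n = 0,
  a_{n+2} = -2 / ((n+1)(n+2)) a_n.

Check with a_0 = 1, a_1 = -1 (apply the recurrence for n = 0, 1, 2, 3): a_0 = 1, a_1 = -1, a_2 = -1, a_3 = 1/3, a_4 = 1/6, a_5 = -1/30.

a_{n+2} = -2/((n+1)(n+2)) * a_n; check: a_0 = 1, a_1 = -1, a_2 = -1, a_3 = 1/3, a_4 = 1/6, a_5 = -1/30


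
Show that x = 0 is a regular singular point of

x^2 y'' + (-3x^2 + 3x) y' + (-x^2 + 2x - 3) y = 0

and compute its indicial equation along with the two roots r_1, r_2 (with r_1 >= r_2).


Divide by x^2 to reach normal form y'' + P_1(x) y' + P_2(x) y = 0 with P_1(x) = -3 + 3/x and P_2(x) = -1 + 2/x - 3/x^2.
x = 0 is a singular point because the y'-coefficient -3 + 3/x has a pole at x = 0 and the y-coefficient -1 + 2/x - 3/x^2 has a pole at x = 0.
It is a regular singular point because x P_1(x) = p(x) = 3 - 3x and x^2 P_2(x) = q(x) = -x^2 + 2x - 3 are polynomials, hence analytic at x = 0.
p(0) = 3,  q(0) = -3.
Indicial equation: r(r-1) + p(0) r + q(0) = 0, i.e. r^2 + (p(0) - 1) r + q(0) = 0, i.e. r^2 + 2 r - 3 = 0.
Discriminant: (2)^2 - 4(-3) = 16, so r = (-2 ± 4)/2.
Solving: r_1 = 1, r_2 = -3.

indicial: r^2 + 2 r - 3 = 0; roots r_1 = 1, r_2 = -3


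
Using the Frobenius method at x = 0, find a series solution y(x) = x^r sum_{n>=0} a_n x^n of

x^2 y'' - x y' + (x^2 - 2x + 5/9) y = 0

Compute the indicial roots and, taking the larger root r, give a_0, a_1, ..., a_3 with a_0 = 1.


Write in Frobenius form y'' + (p(x)/x) y' + (q(x)/x^2) y = 0:
  p(x) = -1,  q(x) = x^2 - 2x + 5/9.
Indicial equation: r(r-1) + (-1) r + (5/9) = 0 -> roots r_1 = 5/3, r_2 = 1/3.
Take r = r_1 = 5/3. Let y(x) = x^r sum_{n>=0} a_n x^n with a_0 = 1.
Substitute y = x^r sum a_n x^n and match x^{r+n}. The recurrence is
  D(n) a_n - 2 a_{n-1} + 1 a_{n-2} = 0,  where D(n) = (r+n)(r+n-1) + (-1)(r+n) + (5/9).
  a_n = [2 a_{n-1} - 1 a_{n-2}] / D(n).
Since the indicial polynomial factors as (r - r_1)(r - r_2), D(n) = (r_1 + n - r_1)(r_1 + n - r_2) = n(n + 4/3).
Evaluating step by step (a_0 = 1):
  n = 1: D(1) = 1(1 + 4/3) = 7/3; numerator = 2(1) = 2; a_1 = (2)/(7/3) = 6/7
  n = 2: D(2) = 2(2 + 4/3) = 20/3; numerator = 2(6/7) - 1(1) = 5/7; a_2 = (5/7)/(20/3) = 3/28
  n = 3: D(3) = 3(3 + 4/3) = 13; numerator = 2(3/28) - 1(6/7) = -9/14; a_3 = (-9/14)/(13) = -9/182

r = 5/3; a_0 = 1; a_1 = 6/7; a_2 = 3/28; a_3 = -9/182


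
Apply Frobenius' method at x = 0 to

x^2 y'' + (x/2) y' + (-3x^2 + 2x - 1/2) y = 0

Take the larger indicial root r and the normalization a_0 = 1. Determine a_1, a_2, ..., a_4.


Write in Frobenius form y'' + (p(x)/x) y' + (q(x)/x^2) y = 0:
  p(x) = 1/2,  q(x) = -3x^2 + 2x - 1/2.
Indicial equation: r(r-1) + (1/2) r + (-1/2) = 0 -> roots r_1 = 1, r_2 = -1/2.
Take r = r_1 = 1. Let y(x) = x^r sum_{n>=0} a_n x^n with a_0 = 1.
Substitute y = x^r sum a_n x^n and match x^{r+n}. The recurrence is
  D(n) a_n + 2 a_{n-1} - 3 a_{n-2} = 0,  where D(n) = (r+n)(r+n-1) + (1/2)(r+n) + (-1/2).
  a_n = [-2 a_{n-1} + 3 a_{n-2}] / D(n).
Since the indicial polynomial factors as (r - r_1)(r - r_2), D(n) = (r_1 + n - r_1)(r_1 + n - r_2) = n(n + 3/2).
Evaluating step by step (a_0 = 1):
  n = 1: D(1) = 1(1 + 3/2) = 5/2; numerator = -2(1) = -2; a_1 = (-2)/(5/2) = -4/5
  n = 2: D(2) = 2(2 + 3/2) = 7; numerator = -2(-4/5) + 3(1) = 23/5; a_2 = (23/5)/(7) = 23/35
  n = 3: D(3) = 3(3 + 3/2) = 27/2; numerator = -2(23/35) + 3(-4/5) = -26/7; a_3 = (-26/7)/(27/2) = -52/189
  n = 4: D(4) = 4(4 + 3/2) = 22; numerator = -2(-52/189) + 3(23/35) = 2383/945; a_4 = (2383/945)/(22) = 2383/20790

r = 1; a_0 = 1; a_1 = -4/5; a_2 = 23/35; a_3 = -52/189; a_4 = 2383/20790


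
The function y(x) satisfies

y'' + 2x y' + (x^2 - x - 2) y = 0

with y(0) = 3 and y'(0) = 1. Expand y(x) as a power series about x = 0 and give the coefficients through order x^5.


Ansatz: y(x) = sum_{n>=0} a_n x^n, so y'(x) = sum_{n>=1} n a_n x^(n-1) and y''(x) = sum_{n>=2} n(n-1) a_n x^(n-2).
Substitute into P(x) y'' + Q(x) y' + R(x) y = 0 with P(x) = 1, Q(x) = 2x, R(x) = x^2 - x - 2, and match powers of x.
Initial conditions: a_0 = 3, a_1 = 1.
Setting the coefficient of each power of x to zero and solving order by order (substituting the coefficients already found):
  x^0: 2 a_2 - 2 a_0 = 0  ->  2 a_2 = 2 a_0 = 6  ->  a_2 = 3
  x^1: 6 a_3 - a_0 = 0  ->  6 a_3 = a_0 = 3  ->  a_3 = 1/2
  x^2: 12 a_4 + 2 a_2 - a_1 + a_0 = 0  ->  12 a_4 = -2 a_2 + a_1 - a_0 = -8  ->  a_4 = -2/3
  x^3: 20 a_5 + 4 a_3 - a_2 + a_1 = 0  ->  20 a_5 = -4 a_3 + a_2 - a_1 = 0  ->  a_5 = 0
Truncated series: y(x) = 3 + x + 3 x^2 + (1/2) x^3 - (2/3) x^4 + O(x^6).

a_0 = 3; a_1 = 1; a_2 = 3; a_3 = 1/2; a_4 = -2/3; a_5 = 0


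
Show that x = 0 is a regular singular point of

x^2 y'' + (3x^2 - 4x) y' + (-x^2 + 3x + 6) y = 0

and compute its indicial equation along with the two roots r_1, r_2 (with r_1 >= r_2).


Divide by x^2 to reach normal form y'' + P_1(x) y' + P_2(x) y = 0 with P_1(x) = 3 - 4/x and P_2(x) = -1 + 3/x + 6/x^2.
x = 0 is a singular point because the y'-coefficient 3 - 4/x has a pole at x = 0 and the y-coefficient -1 + 3/x + 6/x^2 has a pole at x = 0.
It is a regular singular point because x P_1(x) = p(x) = 3x - 4 and x^2 P_2(x) = q(x) = -x^2 + 3x + 6 are polynomials, hence analytic at x = 0.
p(0) = -4,  q(0) = 6.
Indicial equation: r(r-1) + p(0) r + q(0) = 0, i.e. r^2 + (p(0) - 1) r + q(0) = 0, i.e. r^2 - 5 r + 6 = 0.
Discriminant: (-5)^2 - 4(6) = 1, so r = (5 ± 1)/2.
Solving: r_1 = 3, r_2 = 2.

indicial: r^2 - 5 r + 6 = 0; roots r_1 = 3, r_2 = 2


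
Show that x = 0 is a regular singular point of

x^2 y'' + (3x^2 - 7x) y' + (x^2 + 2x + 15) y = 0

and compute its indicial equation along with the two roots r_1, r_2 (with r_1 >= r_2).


Divide by x^2 to reach normal form y'' + P_1(x) y' + P_2(x) y = 0 with P_1(x) = 3 - 7/x and P_2(x) = 1 + 2/x + 15/x^2.
x = 0 is a singular point because the y'-coefficient 3 - 7/x has a pole at x = 0 and the y-coefficient 1 + 2/x + 15/x^2 has a pole at x = 0.
It is a regular singular point because x P_1(x) = p(x) = 3x - 7 and x^2 P_2(x) = q(x) = x^2 + 2x + 15 are polynomials, hence analytic at x = 0.
p(0) = -7,  q(0) = 15.
Indicial equation: r(r-1) + p(0) r + q(0) = 0, i.e. r^2 + (p(0) - 1) r + q(0) = 0, i.e. r^2 - 8 r + 15 = 0.
Discriminant: (-8)^2 - 4(15) = 4, so r = (8 ± 2)/2.
Solving: r_1 = 5, r_2 = 3.

indicial: r^2 - 8 r + 15 = 0; roots r_1 = 5, r_2 = 3


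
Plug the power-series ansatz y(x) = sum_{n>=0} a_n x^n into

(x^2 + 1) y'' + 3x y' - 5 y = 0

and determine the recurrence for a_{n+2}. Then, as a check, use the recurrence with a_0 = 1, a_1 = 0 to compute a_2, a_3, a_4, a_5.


Substitute y = sum_n a_n x^n.
(1 + 1 x^2) y'' contributes (n+2)(n+1) a_{n+2} + n(n-1) a_n at x^n.
3 x y'(x) contributes 3 n a_n at x^n.
-5 y(x) contributes -5 a_n at x^n.
Matching x^n: (n+2)(n+1) a_{n+2} + (n(n-1) + 3 n - 5) a_n = 0.
Thus a_{n+2} = (-n(n-1) - 3 n + 5) / ((n+1)(n+2)) * a_n.

Check with a_0 = 1, a_1 = 0 (apply the recurrence for n = 0, 1, 2, 3): a_0 = 1, a_1 = 0, a_2 = 5/2, a_3 = 0, a_4 = -5/8, a_5 = 0.

a_(n+2) = (-n(n-1) - 3 n + 5) / ((n+1)(n+2)) * a_n; check: a_0 = 1, a_1 = 0, a_2 = 5/2, a_3 = 0, a_4 = -5/8, a_5 = 0


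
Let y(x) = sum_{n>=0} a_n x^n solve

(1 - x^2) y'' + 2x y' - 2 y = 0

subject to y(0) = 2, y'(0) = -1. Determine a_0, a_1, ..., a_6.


Ansatz: y(x) = sum_{n>=0} a_n x^n, so y'(x) = sum_{n>=1} n a_n x^(n-1) and y''(x) = sum_{n>=2} n(n-1) a_n x^(n-2).
Substitute into P(x) y'' + Q(x) y' + R(x) y = 0 with P(x) = 1 - x^2, Q(x) = 2x, R(x) = -2, and match powers of x.
Initial conditions: a_0 = 2, a_1 = -1.
Setting the coefficient of each power of x to zero and solving order by order (substituting the coefficients already found):
  x^0: 2 a_2 - 2 a_0 = 0  ->  2 a_2 = 2 a_0 = 4  ->  a_2 = 2
  x^1: 6 a_3 = 0  ->  a_3 = 0
  x^2: 12 a_4 = 0  ->  a_4 = 0
  x^3: 20 a_5 - 2 a_3 = 0  ->  20 a_5 = 2 a_3 = 0  ->  a_5 = 0
  x^4: 30 a_6 - 6 a_4 = 0  ->  30 a_6 = 6 a_4 = 0  ->  a_6 = 0
Truncated series: y(x) = 2 - x + 2 x^2 + O(x^7).

a_0 = 2; a_1 = -1; a_2 = 2; a_3 = 0; a_4 = 0; a_5 = 0; a_6 = 0


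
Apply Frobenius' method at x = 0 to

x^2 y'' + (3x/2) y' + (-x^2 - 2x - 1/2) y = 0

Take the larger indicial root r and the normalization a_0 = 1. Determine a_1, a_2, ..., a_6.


Write in Frobenius form y'' + (p(x)/x) y' + (q(x)/x^2) y = 0:
  p(x) = 3/2,  q(x) = -x^2 - 2x - 1/2.
Indicial equation: r(r-1) + (3/2) r + (-1/2) = 0 -> roots r_1 = 1/2, r_2 = -1.
Take r = r_1 = 1/2. Let y(x) = x^r sum_{n>=0} a_n x^n with a_0 = 1.
Substitute y = x^r sum a_n x^n and match x^{r+n}. The recurrence is
  D(n) a_n - 2 a_{n-1} - 1 a_{n-2} = 0,  where D(n) = (r+n)(r+n-1) + (3/2)(r+n) + (-1/2).
  a_n = [2 a_{n-1} + 1 a_{n-2}] / D(n).
Since the indicial polynomial factors as (r - r_1)(r - r_2), D(n) = (r_1 + n - r_1)(r_1 + n - r_2) = n(n + 3/2).
Evaluating step by step (a_0 = 1):
  n = 1: D(1) = 1(1 + 3/2) = 5/2; numerator = 2(1) = 2; a_1 = (2)/(5/2) = 4/5
  n = 2: D(2) = 2(2 + 3/2) = 7; numerator = 2(4/5) + 1(1) = 13/5; a_2 = (13/5)/(7) = 13/35
  n = 3: D(3) = 3(3 + 3/2) = 27/2; numerator = 2(13/35) + 1(4/5) = 54/35; a_3 = (54/35)/(27/2) = 4/35
  n = 4: D(4) = 4(4 + 3/2) = 22; numerator = 2(4/35) + 1(13/35) = 3/5; a_4 = (3/5)/(22) = 3/110
  n = 5: D(5) = 5(5 + 3/2) = 65/2; numerator = 2(3/110) + 1(4/35) = 13/77; a_5 = (13/77)/(65/2) = 2/385
  n = 6: D(6) = 6(6 + 3/2) = 45; numerator = 2(2/385) + 1(3/110) = 29/770; a_6 = (29/770)/(45) = 29/34650

r = 1/2; a_0 = 1; a_1 = 4/5; a_2 = 13/35; a_3 = 4/35; a_4 = 3/110; a_5 = 2/385; a_6 = 29/34650


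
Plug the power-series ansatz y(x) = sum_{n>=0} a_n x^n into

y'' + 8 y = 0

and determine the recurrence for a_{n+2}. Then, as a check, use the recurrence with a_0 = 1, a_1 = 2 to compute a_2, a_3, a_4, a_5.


Substitute y = sum_n a_n x^n into y'' + (const) y = 0.
y''(x) = sum_{n>=0} (n+2)(n+1) a_{n+2} x^n.
The ODE becomes sum_n [(n+2)(n+1) a_{n+2} + 8 a_n] x^n = 0.
Setting each coefficient to zero gives the recurrence:
  (n+2)(n+1) a_{n+2} + 8 a_n = 0,
  a_{n+2} = -8 / ((n+1)(n+2)) a_n.

Check with a_0 = 1, a_1 = 2 (apply the recurrence for n = 0, 1, 2, 3): a_0 = 1, a_1 = 2, a_2 = -4, a_3 = -8/3, a_4 = 8/3, a_5 = 16/15.

a_{n+2} = -8/((n+1)(n+2)) * a_n; check: a_0 = 1, a_1 = 2, a_2 = -4, a_3 = -8/3, a_4 = 8/3, a_5 = 16/15


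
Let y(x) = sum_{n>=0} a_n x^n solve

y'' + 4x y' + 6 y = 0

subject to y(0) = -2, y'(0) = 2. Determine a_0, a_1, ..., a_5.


Ansatz: y(x) = sum_{n>=0} a_n x^n, so y'(x) = sum_{n>=1} n a_n x^(n-1) and y''(x) = sum_{n>=2} n(n-1) a_n x^(n-2).
Substitute into P(x) y'' + Q(x) y' + R(x) y = 0 with P(x) = 1, Q(x) = 4x, R(x) = 6, and match powers of x.
Initial conditions: a_0 = -2, a_1 = 2.
Setting the coefficient of each power of x to zero and solving order by order (substituting the coefficients already found):
  x^0: 2 a_2 + 6 a_0 = 0  ->  2 a_2 = -6 a_0 = 12  ->  a_2 = 6
  x^1: 6 a_3 + 10 a_1 = 0  ->  6 a_3 = -10 a_1 = -20  ->  a_3 = -10/3
  x^2: 12 a_4 + 14 a_2 = 0  ->  12 a_4 = -14 a_2 = -84  ->  a_4 = -7
  x^3: 20 a_5 + 18 a_3 = 0  ->  20 a_5 = -18 a_3 = 60  ->  a_5 = 3
Truncated series: y(x) = -2 + 2 x + 6 x^2 - (10/3) x^3 - 7 x^4 + 3 x^5 + O(x^6).

a_0 = -2; a_1 = 2; a_2 = 6; a_3 = -10/3; a_4 = -7; a_5 = 3


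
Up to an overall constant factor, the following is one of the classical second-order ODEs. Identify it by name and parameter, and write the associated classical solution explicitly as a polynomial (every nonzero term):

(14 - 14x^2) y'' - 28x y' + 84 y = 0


All three coefficients share the factor 14; dividing through by 14 gives  (1 - x^2) y'' - 2x y' + 6 y = 0.
This matches the Legendre equation (1 - x^2) y'' - 2x y' + n(n+1) y = 0 (note the -2x y' term) with n(n+1) = 6, so n = 2; the polynomial solution is P_2(x).
With y = sum_k a_k x^k, matching x^k gives (k+2)(k+1) a_{k+2} = [k(k+1) - n(n+1)] a_k = (k - 2)(k + 3) a_k. The right side vanishes at k = 2, so the series with the parity of 2 terminates at degree 2.
Standard normalization (P_n(1) = 1): leading coefficient (2n)!/(2^n (n!)^2) = 24/(4*4) = 3/2, so a_2 = 3/2. Work downward with a_k = (k+1)(k+2) a_{k+2} / ((k - 2)(k + 3)):
  a_0 = (1)(2)(3/2) / ((0 - 2)(0 + 3)) = 3/(-6) = -1/2
Hence P_2(x) = 3 x^2/2 - 1/2.

P_2(x); series = 3 x^2/2 - 1/2


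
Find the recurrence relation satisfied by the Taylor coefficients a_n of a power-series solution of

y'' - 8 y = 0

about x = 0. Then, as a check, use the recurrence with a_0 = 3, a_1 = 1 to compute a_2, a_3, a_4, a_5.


Substitute y = sum_n a_n x^n into y'' + (const) y = 0.
y''(x) = sum_{n>=0} (n+2)(n+1) a_{n+2} x^n.
The ODE becomes sum_n [(n+2)(n+1) a_{n+2} - 8 a_n] x^n = 0.
Setting each coefficient to zero gives the recurrence:
  (n+2)(n+1) a_{n+2} - 8 a_n = 0,
  a_{n+2} = 8 / ((n+1)(n+2)) a_n.

Check with a_0 = 3, a_1 = 1 (apply the recurrence for n = 0, 1, 2, 3): a_0 = 3, a_1 = 1, a_2 = 12, a_3 = 4/3, a_4 = 8, a_5 = 8/15.

a_{n+2} = 8/((n+1)(n+2)) * a_n; check: a_0 = 3, a_1 = 1, a_2 = 12, a_3 = 4/3, a_4 = 8, a_5 = 8/15


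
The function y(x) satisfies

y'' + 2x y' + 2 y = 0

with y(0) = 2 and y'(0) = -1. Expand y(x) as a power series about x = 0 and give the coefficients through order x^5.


Ansatz: y(x) = sum_{n>=0} a_n x^n, so y'(x) = sum_{n>=1} n a_n x^(n-1) and y''(x) = sum_{n>=2} n(n-1) a_n x^(n-2).
Substitute into P(x) y'' + Q(x) y' + R(x) y = 0 with P(x) = 1, Q(x) = 2x, R(x) = 2, and match powers of x.
Initial conditions: a_0 = 2, a_1 = -1.
Setting the coefficient of each power of x to zero and solving order by order (substituting the coefficients already found):
  x^0: 2 a_2 + 2 a_0 = 0  ->  2 a_2 = -2 a_0 = -4  ->  a_2 = -2
  x^1: 6 a_3 + 4 a_1 = 0  ->  6 a_3 = -4 a_1 = 4  ->  a_3 = 2/3
  x^2: 12 a_4 + 6 a_2 = 0  ->  12 a_4 = -6 a_2 = 12  ->  a_4 = 1
  x^3: 20 a_5 + 8 a_3 = 0  ->  20 a_5 = -8 a_3 = -16/3  ->  a_5 = -4/15
Truncated series: y(x) = 2 - x - 2 x^2 + (2/3) x^3 + x^4 - (4/15) x^5 + O(x^6).

a_0 = 2; a_1 = -1; a_2 = -2; a_3 = 2/3; a_4 = 1; a_5 = -4/15


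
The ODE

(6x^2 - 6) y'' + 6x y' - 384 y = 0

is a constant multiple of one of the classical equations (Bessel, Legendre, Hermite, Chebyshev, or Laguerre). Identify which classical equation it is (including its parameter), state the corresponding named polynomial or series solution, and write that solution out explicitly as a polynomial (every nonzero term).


All three coefficients share the factor -6; dividing through by -6 gives  (1 - x^2) y'' - x y' + 64 y = 0.
This matches the Chebyshev equation (1 - x^2) y'' - x y' + n^2 y = 0 (note the -x y' term, not -2x y') with n^2 = 64, so n = 8; the polynomial solution is T_8(x).
With y = sum_k a_k x^k, matching x^k gives (k+2)(k+1) a_{k+2} = (k^2 - n^2) a_k = (k - 8)(k + 8) a_k. The right side vanishes at k = 8, so the series with the parity of 8 terminates at degree 8.
Standard normalization: leading coefficient of T_n is 2^(n-1), so a_8 = 2^7 = 128. Work downward with a_k = (k+1)(k+2) a_{k+2} / ((k - 8)(k + 8)):
  a_6 = (7)(8)(128) / ((6 - 8)(6 + 8)) = 7168/(-28) = -256
  a_4 = (5)(6)(-256) / ((4 - 8)(4 + 8)) = -7680/(-48) = 160
  a_2 = (3)(4)(160) / ((2 - 8)(2 + 8)) = 1920/(-60) = -32
  a_0 = (1)(2)(-32) / ((0 - 8)(0 + 8)) = -64/(-64) = 1
Hence T_8(x) = 128 x^8 - 256 x^6 + 160 x^4 - 32 x^2 + 1.

T_8(x); series = 128 x^8 - 256 x^6 + 160 x^4 - 32 x^2 + 1


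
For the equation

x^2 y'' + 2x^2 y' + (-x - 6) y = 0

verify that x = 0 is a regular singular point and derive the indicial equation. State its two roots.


Divide by x^2 to reach normal form y'' + P_1(x) y' + P_2(x) y = 0 with P_1(x) = 2 and P_2(x) = -1/x - 6/x^2.
x = 0 is a singular point because the y-coefficient -1/x - 6/x^2 has a pole at x = 0.
It is a regular singular point because x P_1(x) = p(x) = 2x and x^2 P_2(x) = q(x) = -x - 6 are polynomials, hence analytic at x = 0.
p(0) = 0,  q(0) = -6.
Indicial equation: r(r-1) + p(0) r + q(0) = 0, i.e. r^2 + (p(0) - 1) r + q(0) = 0, i.e. r^2 - 1 r - 6 = 0.
Discriminant: (-1)^2 - 4(-6) = 25, so r = (1 ± 5)/2.
Solving: r_1 = 3, r_2 = -2.

indicial: r^2 - 1 r - 6 = 0; roots r_1 = 3, r_2 = -2


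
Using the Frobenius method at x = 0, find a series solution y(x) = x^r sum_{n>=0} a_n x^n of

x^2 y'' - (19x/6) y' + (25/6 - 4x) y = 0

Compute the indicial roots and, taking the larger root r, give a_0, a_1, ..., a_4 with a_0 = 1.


Write in Frobenius form y'' + (p(x)/x) y' + (q(x)/x^2) y = 0:
  p(x) = -19/6,  q(x) = 25/6 - 4x.
Indicial equation: r(r-1) + (-19/6) r + (25/6) = 0 -> roots r_1 = 5/2, r_2 = 5/3.
Take r = r_1 = 5/2. Let y(x) = x^r sum_{n>=0} a_n x^n with a_0 = 1.
Substitute y = x^r sum a_n x^n and match x^{r+n}. The recurrence is
  D(n) a_n - 4 a_{n-1} = 0,  where D(n) = (r+n)(r+n-1) + (-19/6)(r+n) + (25/6).
  a_n = 4 / D(n) * a_{n-1}.
Since the indicial polynomial factors as (r - r_1)(r - r_2), D(n) = (r_1 + n - r_1)(r_1 + n - r_2) = n(n + 5/6).
Evaluating step by step (a_0 = 1):
  n = 1: D(1) = 1(1 + 5/6) = 11/6; numerator = 4(1) = 4; a_1 = (4)/(11/6) = 24/11
  n = 2: D(2) = 2(2 + 5/6) = 17/3; numerator = 4(24/11) = 96/11; a_2 = (96/11)/(17/3) = 288/187
  n = 3: D(3) = 3(3 + 5/6) = 23/2; numerator = 4(288/187) = 1152/187; a_3 = (1152/187)/(23/2) = 2304/4301
  n = 4: D(4) = 4(4 + 5/6) = 58/3; numerator = 4(2304/4301) = 9216/4301; a_4 = (9216/4301)/(58/3) = 13824/124729

r = 5/2; a_0 = 1; a_1 = 24/11; a_2 = 288/187; a_3 = 2304/4301; a_4 = 13824/124729


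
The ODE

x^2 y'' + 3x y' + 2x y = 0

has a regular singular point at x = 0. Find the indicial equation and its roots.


Divide by x^2 to reach normal form y'' + P_1(x) y' + P_2(x) y = 0 with P_1(x) = 3/x and P_2(x) = 2/x.
x = 0 is a singular point because the y'-coefficient 3/x has a pole at x = 0 and the y-coefficient 2/x has a pole at x = 0.
It is a regular singular point because x P_1(x) = p(x) = 3 and x^2 P_2(x) = q(x) = 2x are polynomials, hence analytic at x = 0.
p(0) = 3,  q(0) = 0.
Indicial equation: r(r-1) + p(0) r + q(0) = 0, i.e. r^2 + (p(0) - 1) r + q(0) = 0, i.e. r^2 + 2 r = 0.
Discriminant: (2)^2 - 4(0) = 4, so r = (-2 ± 2)/2.
Solving: r_1 = 0, r_2 = -2.

indicial: r^2 + 2 r = 0; roots r_1 = 0, r_2 = -2


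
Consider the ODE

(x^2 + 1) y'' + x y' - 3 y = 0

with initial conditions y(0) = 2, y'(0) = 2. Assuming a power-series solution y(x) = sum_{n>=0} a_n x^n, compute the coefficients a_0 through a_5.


Ansatz: y(x) = sum_{n>=0} a_n x^n, so y'(x) = sum_{n>=1} n a_n x^(n-1) and y''(x) = sum_{n>=2} n(n-1) a_n x^(n-2).
Substitute into P(x) y'' + Q(x) y' + R(x) y = 0 with P(x) = x^2 + 1, Q(x) = x, R(x) = -3, and match powers of x.
Initial conditions: a_0 = 2, a_1 = 2.
Setting the coefficient of each power of x to zero and solving order by order (substituting the coefficients already found):
  x^0: 2 a_2 - 3 a_0 = 0  ->  2 a_2 = 3 a_0 = 6  ->  a_2 = 3
  x^1: 6 a_3 - 2 a_1 = 0  ->  6 a_3 = 2 a_1 = 4  ->  a_3 = 2/3
  x^2: 12 a_4 + a_2 = 0  ->  12 a_4 = -a_2 = -3  ->  a_4 = -1/4
  x^3: 20 a_5 + 6 a_3 = 0  ->  20 a_5 = -6 a_3 = -4  ->  a_5 = -1/5
Truncated series: y(x) = 2 + 2 x + 3 x^2 + (2/3) x^3 - (1/4) x^4 - (1/5) x^5 + O(x^6).

a_0 = 2; a_1 = 2; a_2 = 3; a_3 = 2/3; a_4 = -1/4; a_5 = -1/5


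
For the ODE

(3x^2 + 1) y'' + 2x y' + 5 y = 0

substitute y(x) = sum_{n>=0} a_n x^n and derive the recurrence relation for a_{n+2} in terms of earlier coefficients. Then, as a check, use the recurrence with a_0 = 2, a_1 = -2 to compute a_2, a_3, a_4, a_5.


Substitute y = sum_n a_n x^n.
(1 + 3 x^2) y'' contributes (n+2)(n+1) a_{n+2} + 3 n(n-1) a_n at x^n.
2 x y'(x) contributes 2 n a_n at x^n.
5 y(x) contributes 5 a_n at x^n.
Matching x^n: (n+2)(n+1) a_{n+2} + (3 n(n-1) + 2 n + 5) a_n = 0.
Thus a_{n+2} = (-3 n(n-1) - 2 n - 5) / ((n+1)(n+2)) * a_n.

Check with a_0 = 2, a_1 = -2 (apply the recurrence for n = 0, 1, 2, 3): a_0 = 2, a_1 = -2, a_2 = -5, a_3 = 7/3, a_4 = 25/4, a_5 = -203/60.

a_(n+2) = (-3 n(n-1) - 2 n - 5) / ((n+1)(n+2)) * a_n; check: a_0 = 2, a_1 = -2, a_2 = -5, a_3 = 7/3, a_4 = 25/4, a_5 = -203/60
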